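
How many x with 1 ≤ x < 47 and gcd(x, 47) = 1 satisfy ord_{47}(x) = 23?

φ(47) = 47 − 1 = 46 = 2 · 23.
Since (Z/47Z)^× is cyclic of order 46, the number of elements of order d is φ(d) when d | 46 and 0 otherwise.
23 | 46, and φ(23) = 23 − 1 = 22.

22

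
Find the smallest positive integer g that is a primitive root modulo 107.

φ(107) = 107 − 1 = 106 = 2 · 53.
g is a primitive root iff g^(106/q) ≢ 1 (mod 107) for each prime q ∈ {2, 53}.
g = 2: 2^53 ≡ 106; 2^2 ≡ 4 — none is 1, so 2 is a primitive root.
The smallest primitive root modulo 107 is 2.

2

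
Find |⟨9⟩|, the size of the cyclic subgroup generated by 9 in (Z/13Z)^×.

3

The order of 9 must divide φ(13) = 13 − 1 = 12 = 2^2 · 3.
Divisors of 12: 1, 2, 3, 4, 6, 12.
Check 9^d mod 13 for each divisor in increasing order:
9^1 ≡ 9
9^2 ≡ 3
9^3 ≡ 1
The smallest such exponent is 3, so the order of 9 is 3.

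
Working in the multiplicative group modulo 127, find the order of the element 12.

By Lagrange's theorem, ord_127(12) divides φ(127) = 127 − 1 = 126 = 2 · 3^2 · 7.
Divisors of 126: 1, 2, 3, 6, 7, 9, 14, 18, 21, 42, 63, 126.
Evaluate successive powers at the divisors of 126:
12^1 ≡ 12 (mod 127)
12^2 ≡ 17 (mod 127)
12^3 ≡ 77 (mod 127)
12^6 ≡ 87 (mod 127)
12^7 ≡ 28 (mod 127)
12^9 ≡ 95 (mod 127)
12^14 ≡ 22 (mod 127)
12^18 ≡ 8 (mod 127)
12^21 ≡ 108 (mod 127)
12^42 ≡ 107 (mod 127)
12^63 ≡ 126 (mod 127)
12^126 ≡ 1 (mod 127) ✓
So ord_127(12) = 126.

126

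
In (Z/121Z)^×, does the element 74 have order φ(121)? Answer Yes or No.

Yes

φ(121) = φ(11^2) = 11·(11−1) = 110 = 2 · 5 · 11.
Test 74^(110/q) mod 121 for each prime factor q of 110:
74^55 ≡ 120 (mod 121)  [q = 2: ≢ 1 ✓]
74^22 ≡ 9 (mod 121)  [q = 5: ≢ 1 ✓]
74^10 ≡ 67 (mod 121)  [q = 11: ≢ 1 ✓]
All checks pass, so 74 has order 110 and is a primitive root modulo 121.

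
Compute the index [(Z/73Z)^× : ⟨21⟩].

3

Since 21 ∈ (Z/73Z)^×, its order divides φ(73) = 73 − 1 = 72 = 2^3 · 3^2.
Divisors of 72: 1, 2, 3, 4, 6, 8, 9, 12, 18, 24, 36, 72.
Test each divisor d:
21^1 ≡ 21
21^2 ≡ 3
21^3 ≡ 63
21^4 ≡ 9
21^6 ≡ 27
21^8 ≡ 8
21^9 ≡ 22
21^12 ≡ 72
21^18 ≡ 46
21^24 ≡ 1
The order of 21 is 24, so the subgroup it generates has 24 elements.
The index is φ(73) / ord(21) = 72 / 24 = 3.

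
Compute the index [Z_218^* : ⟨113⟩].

ord(113) | φ(218) = φ(2)·φ(109) = 1·108 = 108 = 2^2 · 3^3.
Divisors of 108: 1, 2, 3, 4, 6, 9, 12, 18, 27, 36, 54, 108.
Compute 113^d (mod 218) for the divisors d until we hit 1:
113^1 ≡ 113 (mod 218)
113^2 ≡ 125 (mod 218)
113^3 ≡ 173 (mod 218)
113^4 ≡ 147 (mod 218)
113^6 ≡ 63 (mod 218)
113^9 ≡ 217 (mod 218)
113^12 ≡ 45 (mod 218)
113^18 ≡ 1 (mod 218) ✓
Thus |⟨113⟩| = ord(113) = 18.
[(Z/218Z)^× : ⟨113⟩] = 108/18 = 6.

6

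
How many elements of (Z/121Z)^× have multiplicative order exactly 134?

φ(121) = φ(11^2) = 11·(11−1) = 110 = 2 · 5 · 11.
In a cyclic group of order 110, there are φ(d) elements of order d for each divisor d of 110, and zero for non-divisors.
Since 134 ∤ 110, the count is 0.

0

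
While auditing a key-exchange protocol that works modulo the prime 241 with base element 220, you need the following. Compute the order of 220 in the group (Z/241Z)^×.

80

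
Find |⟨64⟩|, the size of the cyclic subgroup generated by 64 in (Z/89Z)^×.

Since 64 ∈ (Z/89Z)^×, its order divides φ(89) = 89 − 1 = 88 = 2^3 · 11.
Divisors of 88: 1, 2, 4, 8, 11, 22, 44, 88.
Check 64^d mod 89 for each divisor in increasing order:
64^1 ≡ 64 (mod 89)
64^2 ≡ 2 (mod 89)
64^4 ≡ 4 (mod 89)
64^8 ≡ 16 (mod 89)
64^11 ≡ 1 (mod 89) ✓
The smallest such exponent is 11, so the order of 64 is 11.

11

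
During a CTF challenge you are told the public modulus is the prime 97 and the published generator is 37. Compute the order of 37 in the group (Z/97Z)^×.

Since 37 ∈ (Z/97Z)^×, its order divides φ(97) = 97 − 1 = 96 = 2^5 · 3.
Divisors of 96: 1, 2, 3, 4, 6, 8, 12, 16, 24, 32, 48, 96.
Check 37^d mod 97 for each divisor in increasing order:
37^1 ≡ 37 (mod 97)
37^2 ≡ 11 (mod 97)
37^3 ≡ 19 (mod 97)
37^4 ≡ 24 (mod 97)
37^6 ≡ 70 (mod 97)
37^8 ≡ 91 (mod 97)
37^12 ≡ 50 (mod 97)
37^16 ≡ 36 (mod 97)
37^24 ≡ 75 (mod 97)
37^32 ≡ 35 (mod 97)
37^48 ≡ 96 (mod 97)
37^96 ≡ 1 (mod 97) ✓
Hence ord(37) = 96.

96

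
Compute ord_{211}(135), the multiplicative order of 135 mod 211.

Since 135 ∈ (Z/211Z)^×, its order divides φ(211) = 211 − 1 = 210 = 2 · 3 · 5 · 7.
Divisors of 210: 1, 2, 3, 5, 6, 7, 10, 14, 15, 21, 30, 35, 42, 70, 105, 210.
Check 135^d mod 211 for each divisor in increasing order:
135^1 ≡ 135
135^2 ≡ 79
135^3 ≡ 115
135^5 ≡ 12
135^6 ≡ 143
135^7 ≡ 104
135^10 ≡ 144
135^14 ≡ 55
135^15 ≡ 40
135^21 ≡ 23
135^30 ≡ 123
135^35 ≡ 210
135^42 ≡ 107
135^70 ≡ 1
So ord_211(135) = 70.

70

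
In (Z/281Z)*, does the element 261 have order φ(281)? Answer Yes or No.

No

φ(281) = 281 − 1 = 280 = 2^3 · 5 · 7.
It suffices to check that the order of 261 is not a proper divisor of 280: compute 261^(280/q) for q ∈ {2, 5, 7}.
261^140 ≡ 1 (mod 281)  [q = 2: ≡ 1 ✗]
261^56 ≡ 232 (mod 281)  [q = 5: ≢ 1 ✓]
261^40 ≡ 79 (mod 281)  [q = 7: ≢ 1 ✓]
Since 261^140 ≡ 1, the order of 261 divides 140 < 280, so 261 is not a primitive root.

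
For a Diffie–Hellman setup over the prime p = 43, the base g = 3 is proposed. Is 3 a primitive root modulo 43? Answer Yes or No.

Yes

φ(43) = 43 − 1 = 42 = 2 · 3 · 7.
An element g generates (Z/43Z)^× iff g^(42/q) ≢ 1 (mod 43) for each prime q ∈ {2, 3, 7}.
3^21 ≡ 42 (mod 43)  [q = 2: ≢ 1 ✓]
3^14 ≡ 36 (mod 43)  [q = 3: ≢ 1 ✓]
3^6 ≡ 41 (mod 43)  [q = 7: ≢ 1 ✓]
All checks pass, so 3 has order 42 and is a primitive root modulo 43.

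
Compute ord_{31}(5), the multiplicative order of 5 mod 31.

3

Since 5 ∈ (Z/31Z)^×, its order divides φ(31) = 31 − 1 = 30 = 2 · 3 · 5.
Divisors of 30: 1, 2, 3, 5, 6, 10, 15, 30.
Evaluate successive powers at the divisors of 30:
5^1 ≡ 5 (mod 31)
5^2 ≡ 25 (mod 31)
5^3 ≡ 1 (mod 31) ✓
Therefore the multiplicative order of 5 modulo 31 is 3.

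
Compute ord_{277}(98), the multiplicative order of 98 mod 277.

276

The order of 98 must divide φ(277) = 277 − 1 = 276 = 2^2 · 3 · 23.
Divisors of 276: 1, 2, 3, 4, 6, 12, 23, 46, 69, 92, 138, 276.
Check 98^d mod 277 for each divisor in increasing order:
98^1 ≡ 98 (mod 277)
98^2 ≡ 186 (mod 277)
98^3 ≡ 223 (mod 277)
98^4 ≡ 248 (mod 277)
98^6 ≡ 146 (mod 277)
98^12 ≡ 264 (mod 277)
98^23 ≡ 95 (mod 277)
98^46 ≡ 161 (mod 277)
98^69 ≡ 60 (mod 277)
98^92 ≡ 160 (mod 277)
98^138 ≡ 276 (mod 277)
98^276 ≡ 1 (mod 277) ✓
Hence ord(98) = 276.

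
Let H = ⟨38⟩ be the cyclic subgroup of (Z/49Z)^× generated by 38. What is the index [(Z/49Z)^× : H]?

1

The order of 38 must divide φ(49) = φ(7^2) = 7·(7−1) = 42 = 2 · 3 · 7.
Divisors of 42: 1, 2, 3, 6, 7, 14, 21, 42.
Test each divisor d:
38^1 ≡ 38 (mod 49)
38^2 ≡ 23 (mod 49)
38^3 ≡ 41 (mod 49)
38^6 ≡ 15 (mod 49)
38^7 ≡ 31 (mod 49)
38^14 ≡ 30 (mod 49)
38^21 ≡ 48 (mod 49)
38^42 ≡ 1 (mod 49) ✓
The order of 38 is 42, so the subgroup it generates has 42 elements.
The index is φ(49) / ord(38) = 42 / 42 = 1.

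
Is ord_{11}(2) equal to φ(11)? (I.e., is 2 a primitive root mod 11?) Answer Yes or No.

Yes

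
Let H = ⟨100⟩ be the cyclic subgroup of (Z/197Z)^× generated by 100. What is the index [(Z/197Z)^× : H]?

By Lagrange's theorem, ord_197(100) divides φ(197) = 197 − 1 = 196 = 2^2 · 7^2.
Divisors of 196: 1, 2, 4, 7, 14, 28, 49, 98, 196.
Test each divisor d:
100^1 ≡ 100
100^2 ≡ 150
100^4 ≡ 42
100^7 ≡ 191
100^14 ≡ 36
100^28 ≡ 114
100^49 ≡ 1
The order of 100 is 49, so the subgroup it generates has 49 elements.
The index is φ(197) / ord(100) = 196 / 49 = 4.

4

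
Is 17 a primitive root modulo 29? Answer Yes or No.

No

φ(29) = 29 − 1 = 28 = 2^2 · 7.
An element g generates (Z/29Z)^× iff g^(28/q) ≢ 1 (mod 29) for each prime q ∈ {2, 7}.
17^14 ≡ 28 (mod 29)  [q = 2: ≢ 1 ✓]
17^4 ≡ 1 (mod 29)  [q = 7: ≡ 1 ✗]
17^4 ≡ 1 shows ord(17) | 4, strictly less than φ(29); not a primitive root.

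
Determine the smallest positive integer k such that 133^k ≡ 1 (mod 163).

9

ord(133) | φ(163) = 163 − 1 = 162 = 2 · 3^4.
Divisors of 162: 1, 2, 3, 6, 9, 18, 27, 54, 81, 162.
Check 133^d mod 163 for each divisor in increasing order:
133^1 ≡ 133 (mod 163)
133^2 ≡ 85 (mod 163)
133^3 ≡ 58 (mod 163)
133^6 ≡ 104 (mod 163)
133^9 ≡ 1 (mod 163) ✓
The smallest such exponent is 9, so the order of 133 is 9.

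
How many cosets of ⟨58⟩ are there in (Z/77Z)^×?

4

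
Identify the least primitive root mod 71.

φ(71) = 71 − 1 = 70 = 2 · 5 · 7.
Test candidates g = 2, 3, … against the prime factors q ∈ {2, 5, 7} of φ(71): g is a generator iff g^(70/q) ≢ 1 for every such q.
g = 2: 2^35 ≡ 1 — hits 1, so not a primitive root.
g = 3: 3^35 ≡ 1 — hits 1, so not a primitive root.
g = 4: 4^35 ≡ 1 — hits 1, so not a primitive root.
g = 5: 5^35 ≡ 1 — hits 1, so not a primitive root.
g = 6: 6^35 ≡ 1 — hits 1, so not a primitive root.
g = 7: 7^35 ≡ 70; 7^14 ≡ 54; 7^10 ≡ 45 — none is 1, so 7 is a primitive root.
The smallest primitive root modulo 71 is 7.

7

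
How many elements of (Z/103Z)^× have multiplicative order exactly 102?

32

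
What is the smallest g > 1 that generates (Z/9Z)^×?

φ(9) = φ(3^2) = 3·(3−1) = 6 = 2 · 3.
Test candidates g = 2, 3, … against the prime factors q ∈ {2, 3} of φ(9): g is a generator iff g^(6/q) ≢ 1 for every such q.
g = 2: 2^3 ≡ 8; 2^2 ≡ 4 — none is 1, so 2 is a primitive root.
So 2 is the smallest generator of (Z/9Z)^×.

2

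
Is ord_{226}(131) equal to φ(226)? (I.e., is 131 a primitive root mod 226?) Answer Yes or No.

No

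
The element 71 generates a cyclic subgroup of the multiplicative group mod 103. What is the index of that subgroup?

1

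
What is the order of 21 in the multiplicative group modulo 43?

7

Since 21 ∈ (Z/43Z)^×, its order divides φ(43) = 43 − 1 = 42 = 2 · 3 · 7.
Divisors of 42: 1, 2, 3, 6, 7, 14, 21, 42.
Check 21^d mod 43 for each divisor in increasing order:
21^1 ≡ 21 (mod 43)
21^2 ≡ 11 (mod 43)
21^3 ≡ 16 (mod 43)
21^6 ≡ 41 (mod 43)
21^7 ≡ 1 (mod 43) ✓
Therefore the multiplicative order of 21 modulo 43 is 7.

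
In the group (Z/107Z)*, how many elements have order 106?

52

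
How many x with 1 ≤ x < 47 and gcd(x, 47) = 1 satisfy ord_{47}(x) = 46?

22

φ(47) = 47 − 1 = 46 = 2 · 23.
In a cyclic group of order 46, there are φ(d) elements of order d for each divisor d of 46, and zero for non-divisors.
46 = 2 · 23 divides 46, and φ(46) = 22.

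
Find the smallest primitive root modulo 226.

φ(226) = φ(2)·φ(113) = 1·112 = 112 = 2^4 · 7.
g is a primitive root iff g^(112/q) ≢ 1 (mod 226) for each prime q ∈ {2, 7}.
g = 2: gcd(2, 226) = 2 > 1, not a unit — skip.
g = 3: 3^56 ≡ 225; 3^16 ≡ 49 — none is 1, so 3 is a primitive root.
Hence the least primitive root of 226 is 3.

3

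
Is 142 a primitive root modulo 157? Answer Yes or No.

φ(157) = 157 − 1 = 156 = 2^2 · 3 · 13.
An element g generates (Z/157Z)^× iff g^(156/q) ≢ 1 (mod 157) for each prime q ∈ {2, 3, 13}.
142^78 ≡ 156 (mod 157)  [q = 2: ≢ 1 ✓]
142^52 ≡ 144 (mod 157)  [q = 3: ≢ 1 ✓]
142^12 ≡ 108 (mod 157)  [q = 13: ≢ 1 ✓]
None equal 1, so ord_157(142) = 156: 142 is a primitive root.

Yes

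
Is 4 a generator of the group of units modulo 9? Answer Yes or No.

No

φ(9) = φ(3^2) = 3·(3−1) = 6 = 2 · 3.
4 is a primitive root mod 9 iff 4^(φ(9)/q) ≢ 1 for every prime q | φ(9), i.e. q ∈ {2, 3}.
4^3 ≡ 1 (mod 9)  [q = 2: ≡ 1 ✗]
4^2 ≡ 7 (mod 9)  [q = 3: ≢ 1 ✓]
Since 4^3 ≡ 1, the order of 4 divides 3 < 6, so 4 is not a primitive root.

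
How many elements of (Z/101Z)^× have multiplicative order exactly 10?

φ(101) = 101 − 1 = 100 = 2^2 · 5^2.
(Z/101Z)^× is cyclic (|G| = 100); a cyclic group of order m has exactly φ(d) elements of each order d | m, and none otherwise.
10 = 2 · 5 divides 100, and φ(10) = 4.

4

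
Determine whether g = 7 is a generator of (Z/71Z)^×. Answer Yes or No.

φ(71) = 71 − 1 = 70 = 2 · 5 · 7.
It suffices to check that the order of 7 is not a proper divisor of 70: compute 7^(70/q) for q ∈ {2, 5, 7}.
7^35 ≡ 70 (mod 71)  [q = 2: ≢ 1 ✓]
7^14 ≡ 54 (mod 71)  [q = 5: ≢ 1 ✓]
7^10 ≡ 45 (mod 71)  [q = 7: ≢ 1 ✓]
All checks pass, so 7 has order 70 and is a primitive root modulo 71.

Yes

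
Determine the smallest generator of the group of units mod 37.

2

φ(37) = 37 − 1 = 36 = 2^2 · 3^2.
g is a primitive root iff g^(36/q) ≢ 1 (mod 37) for each prime q ∈ {2, 3}.
g = 2: 2^18 ≡ 36; 2^12 ≡ 26 — none is 1, so 2 is a primitive root.
So 2 is the smallest generator of (Z/37Z)^×.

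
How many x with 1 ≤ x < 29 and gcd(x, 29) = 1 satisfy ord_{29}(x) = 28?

12

φ(29) = 29 − 1 = 28 = 2^2 · 7.
In a cyclic group of order 28, there are φ(d) elements of order d for each divisor d of 28, and zero for non-divisors.
28 = 2^2 · 7 divides 28, and φ(28) = 12.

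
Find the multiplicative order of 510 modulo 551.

By Lagrange's theorem, ord_551(510) divides φ(551) = φ(19·29) = (19−1)·(29−1) = 18·28 = 504 = 2^3 · 3^2 · 7.
Divisors of 504: 1, 2, 3, 4, 6, 7, 8, 9, 12, 14, 18, 21, 24, 28, 36, 42, 56, 63, 72, 84, 126, 168, 252, 504.
Check 510^d mod 551 for each divisor in increasing order:
510^1 ≡ 510
510^2 ≡ 28
510^3 ≡ 505
510^4 ≡ 233
510^6 ≡ 463
510^7 ≡ 302
510^8 ≡ 291
510^9 ≡ 191
510^12 ≡ 30
510^14 ≡ 289
510^18 ≡ 115
510^21 ≡ 220
510^24 ≡ 349
510^28 ≡ 320
510^36 ≡ 1
The smallest such exponent is 36, so the order of 510 is 36.

36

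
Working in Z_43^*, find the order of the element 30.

42

By Lagrange's theorem, ord_43(30) divides φ(43) = 43 − 1 = 42 = 2 · 3 · 7.
Divisors of 42: 1, 2, 3, 6, 7, 14, 21, 42.
Compute 30^d (mod 43) for the divisors d until we hit 1:
30^1 ≡ 30 (mod 43)
30^2 ≡ 40 (mod 43)
30^3 ≡ 39 (mod 43)
30^6 ≡ 16 (mod 43)
30^7 ≡ 7 (mod 43)
30^14 ≡ 6 (mod 43)
30^21 ≡ 42 (mod 43)
30^42 ≡ 1 (mod 43) ✓
So ord_43(30) = 42.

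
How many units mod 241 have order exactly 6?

2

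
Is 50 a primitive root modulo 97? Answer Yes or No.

φ(97) = 97 − 1 = 96 = 2^5 · 3.
Test 50^(96/q) mod 97 for each prime factor q of 96:
50^48 ≡ 1 (mod 97)  [q = 2: ≡ 1 ✗]
50^32 ≡ 1 (mod 97)  [q = 3: ≡ 1 ✗]
50^48 ≡ 1 shows ord(50) | 48, strictly less than φ(97); not a primitive root.

No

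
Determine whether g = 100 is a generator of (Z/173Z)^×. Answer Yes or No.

φ(173) = 173 − 1 = 172 = 2^2 · 43.
100 is a primitive root mod 173 iff 100^(φ(173)/q) ≢ 1 for every prime q | φ(173), i.e. q ∈ {2, 43}.
100^86 ≡ 1 (mod 173)  [q = 2: ≡ 1 ✗]
100^4 ≡ 118 (mod 173)  [q = 43: ≢ 1 ✓]
The check at q = 2 fails, so 100 generates a proper subgroup.

No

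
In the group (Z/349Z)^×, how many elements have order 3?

2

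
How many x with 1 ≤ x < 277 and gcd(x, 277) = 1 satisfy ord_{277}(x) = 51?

φ(277) = 277 − 1 = 276 = 2^2 · 3 · 23.
In a cyclic group of order 276, there are φ(d) elements of order d for each divisor d of 276, and zero for non-divisors.
Since 51 ∤ 276, the count is 0.

0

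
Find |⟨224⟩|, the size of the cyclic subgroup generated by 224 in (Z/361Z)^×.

342

By Lagrange's theorem, ord_361(224) divides φ(361) = φ(19^2) = 19·(19−1) = 342 = 2 · 3^2 · 19.
Divisors of 342: 1, 2, 3, 6, 9, 18, 19, 38, 57, 114, 171, 342.
Test each divisor d:
224^1 ≡ 224 (mod 361)
224^2 ≡ 358 (mod 361)
224^3 ≡ 50 (mod 361)
224^6 ≡ 334 (mod 361)
224^9 ≡ 94 (mod 361)
224^18 ≡ 172 (mod 361)
224^19 ≡ 262 (mod 361)
224^38 ≡ 54 (mod 361)
224^57 ≡ 69 (mod 361)
224^114 ≡ 68 (mod 361)
224^171 ≡ 360 (mod 361)
224^342 ≡ 1 (mod 361) ✓
So ord_361(224) = 342.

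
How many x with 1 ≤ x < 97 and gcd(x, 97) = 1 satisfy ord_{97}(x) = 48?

16

φ(97) = 97 − 1 = 96 = 2^5 · 3.
(Z/97Z)^× is cyclic (|G| = 96); a cyclic group of order m has exactly φ(d) elements of each order d | m, and none otherwise.
48 = 2^4 · 3 divides 96, and φ(48) = 16.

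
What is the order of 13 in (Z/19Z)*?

18

By Lagrange's theorem, ord_19(13) divides φ(19) = 19 − 1 = 18 = 2 · 3^2.
Divisors of 18: 1, 2, 3, 6, 9, 18.
Check 13^d mod 19 for each divisor in increasing order:
13^1 ≡ 13
13^2 ≡ 17
13^3 ≡ 12
13^6 ≡ 11
13^9 ≡ 18
13^18 ≡ 1
The smallest such exponent is 18, so the order of 13 is 18.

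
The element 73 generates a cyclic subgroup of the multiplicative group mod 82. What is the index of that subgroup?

By Lagrange's theorem, ord_82(73) divides φ(82) = φ(2)·φ(41) = 1·40 = 40 = 2^3 · 5.
Divisors of 40: 1, 2, 4, 5, 8, 10, 20, 40.
Check 73^d mod 82 for each divisor in increasing order:
73^1 ≡ 73 (mod 82)
73^2 ≡ 81 (mod 82)
73^4 ≡ 1 (mod 82) ✓
So ord_82(73) = 4, hence |⟨73⟩| = 4.
The index is φ(82) / ord(73) = 40 / 4 = 10.

10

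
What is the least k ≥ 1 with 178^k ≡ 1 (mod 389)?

Since 178 ∈ (Z/389Z)^×, its order divides φ(389) = 389 − 1 = 388 = 2^2 · 97.
Divisors of 388: 1, 2, 4, 97, 194, 388.
Test each divisor d:
178^1 ≡ 178 (mod 389)
178^2 ≡ 175 (mod 389)
178^4 ≡ 283 (mod 389)
178^97 ≡ 1 (mod 389) ✓
The smallest such exponent is 97, so the order of 178 is 97.

97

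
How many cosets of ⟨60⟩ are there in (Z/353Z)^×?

The order of 60 must divide φ(353) = 353 − 1 = 352 = 2^5 · 11.
Divisors of 352: 1, 2, 4, 8, 11, 16, 22, 32, 44, 88, 176, 352.
Test each divisor d:
60^1 ≡ 60 (mod 353)
60^2 ≡ 70 (mod 353)
60^4 ≡ 311 (mod 353)
60^8 ≡ 352 (mod 353)
60^11 ≡ 36 (mod 353)
60^16 ≡ 1 (mod 353) ✓
So ord_353(60) = 16, hence |⟨60⟩| = 16.
The index is φ(353) / ord(60) = 352 / 16 = 22.

22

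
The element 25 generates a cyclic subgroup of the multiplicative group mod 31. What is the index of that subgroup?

By Lagrange's theorem, ord_31(25) divides φ(31) = 31 − 1 = 30 = 2 · 3 · 5.
Divisors of 30: 1, 2, 3, 5, 6, 10, 15, 30.
Test each divisor d:
25^1 ≡ 25
25^2 ≡ 5
25^3 ≡ 1
The order of 25 is 3, so the subgroup it generates has 3 elements.
The index is φ(31) / ord(25) = 30 / 3 = 10.

10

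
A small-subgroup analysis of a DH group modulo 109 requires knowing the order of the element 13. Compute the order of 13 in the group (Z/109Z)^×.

ord(13) | φ(109) = 109 − 1 = 108 = 2^2 · 3^3.
Divisors of 108: 1, 2, 3, 4, 6, 9, 12, 18, 27, 36, 54, 108.
Test each divisor d:
13^1 ≡ 13
13^2 ≡ 60
13^3 ≡ 17
13^4 ≡ 3
13^6 ≡ 71
13^9 ≡ 8
13^12 ≡ 27
13^18 ≡ 64
13^27 ≡ 76
13^36 ≡ 63
13^54 ≡ 108
13^108 ≡ 1
The smallest such exponent is 108, so the order of 13 is 108.

108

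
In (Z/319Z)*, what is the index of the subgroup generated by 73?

By Lagrange's theorem, ord_319(73) divides φ(319) = φ(11·29) = (11−1)·(29−1) = 10·28 = 280 = 2^3 · 5 · 7.
Divisors of 280: 1, 2, 4, 5, 7, 8, 10, 14, 20, 28, 35, 40, 56, 70, 140, 280.
Check 73^d mod 319 for each divisor in increasing order:
73^1 ≡ 73 (mod 319)
73^2 ≡ 225 (mod 319)
73^4 ≡ 223 (mod 319)
73^5 ≡ 10 (mod 319)
73^7 ≡ 17 (mod 319)
73^8 ≡ 284 (mod 319)
73^10 ≡ 100 (mod 319)
73^14 ≡ 289 (mod 319)
73^20 ≡ 111 (mod 319)
73^28 ≡ 262 (mod 319)
73^35 ≡ 307 (mod 319)
73^40 ≡ 199 (mod 319)
73^56 ≡ 59 (mod 319)
73^70 ≡ 144 (mod 319)
73^140 ≡ 1 (mod 319) ✓
The order of 73 is 140, so the subgroup it generates has 140 elements.
Index = |(Z/319Z)^×| / |⟨73⟩| = 280 / 140 = 2.

2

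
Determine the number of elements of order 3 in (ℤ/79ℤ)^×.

φ(79) = 79 − 1 = 78 = 2 · 3 · 13.
(Z/79Z)^× is cyclic (|G| = 78); a cyclic group of order m has exactly φ(d) elements of each order d | m, and none otherwise.
3 | 78, and φ(3) = 3 − 1 = 2.

2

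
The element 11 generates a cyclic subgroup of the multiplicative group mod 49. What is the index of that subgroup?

ord(11) | φ(49) = φ(7^2) = 7·(7−1) = 42 = 2 · 3 · 7.
Divisors of 42: 1, 2, 3, 6, 7, 14, 21, 42.
Evaluate successive powers at the divisors of 42:
11^1 ≡ 11 (mod 49)
11^2 ≡ 23 (mod 49)
11^3 ≡ 8 (mod 49)
11^6 ≡ 15 (mod 49)
11^7 ≡ 18 (mod 49)
11^14 ≡ 30 (mod 49)
11^21 ≡ 1 (mod 49) ✓
The order of 11 is 21, so the subgroup it generates has 21 elements.
[(Z/49Z)^× : ⟨11⟩] = 42/21 = 2.

2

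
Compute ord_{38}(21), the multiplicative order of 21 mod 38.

The order of 21 must divide φ(38) = φ(2)·φ(19) = 1·18 = 18 = 2 · 3^2.
Divisors of 18: 1, 2, 3, 6, 9, 18.
Check 21^d mod 38 for each divisor in increasing order:
21^1 ≡ 21 (mod 38)
21^2 ≡ 23 (mod 38)
21^3 ≡ 27 (mod 38)
21^6 ≡ 7 (mod 38)
21^9 ≡ 37 (mod 38)
21^18 ≡ 1 (mod 38) ✓
Hence ord(21) = 18.

18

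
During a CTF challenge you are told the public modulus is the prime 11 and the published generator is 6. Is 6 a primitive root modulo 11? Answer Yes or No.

Yes

φ(11) = 11 − 1 = 10 = 2 · 5.
An element g generates (Z/11Z)^× iff g^(10/q) ≢ 1 (mod 11) for each prime q ∈ {2, 5}.
6^5 ≡ 10 (mod 11)  [q = 2: ≢ 1 ✓]
6^2 ≡ 3 (mod 11)  [q = 5: ≢ 1 ✓]
All checks pass, so 6 has order 10 and is a primitive root modulo 11.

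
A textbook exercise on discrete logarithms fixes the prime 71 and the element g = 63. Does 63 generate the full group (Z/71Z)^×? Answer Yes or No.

Yes

φ(71) = 71 − 1 = 70 = 2 · 5 · 7.
63 is a primitive root mod 71 iff 63^(φ(71)/q) ≢ 1 for every prime q | φ(71), i.e. q ∈ {2, 5, 7}.
63^35 ≡ 70 (mod 71)  [q = 2: ≢ 1 ✓]
63^14 ≡ 57 (mod 71)  [q = 5: ≢ 1 ✓]
63^10 ≡ 20 (mod 71)  [q = 7: ≢ 1 ✓]
Every test exponent gives a nontrivial residue, hence 63 generates the full group.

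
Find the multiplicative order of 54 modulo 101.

25

Since 54 ∈ (Z/101Z)^×, its order divides φ(101) = 101 − 1 = 100 = 2^2 · 5^2.
Divisors of 100: 1, 2, 4, 5, 10, 20, 25, 50, 100.
Compute 54^d (mod 101) for the divisors d until we hit 1:
54^1 ≡ 54 (mod 101)
54^2 ≡ 88 (mod 101)
54^4 ≡ 68 (mod 101)
54^5 ≡ 36 (mod 101)
54^10 ≡ 84 (mod 101)
54^20 ≡ 87 (mod 101)
54^25 ≡ 1 (mod 101) ✓
The smallest such exponent is 25, so the order of 54 is 25.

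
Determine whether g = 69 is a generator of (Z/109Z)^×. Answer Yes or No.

φ(109) = 109 − 1 = 108 = 2^2 · 3^3.
An element g generates (Z/109Z)^× iff g^(108/q) ≢ 1 (mod 109) for each prime q ∈ {2, 3}.
69^54 ≡ 108 (mod 109)  [q = 2: ≢ 1 ✓]
69^36 ≡ 63 (mod 109)  [q = 3: ≢ 1 ✓]
All checks pass, so 69 has order 108 and is a primitive root modulo 109.

Yes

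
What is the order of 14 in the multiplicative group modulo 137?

ord(14) | φ(137) = 137 − 1 = 136 = 2^3 · 17.
Divisors of 136: 1, 2, 4, 8, 17, 34, 68, 136.
Compute 14^d (mod 137) for the divisors d until we hit 1:
14^1 ≡ 14
14^2 ≡ 59
14^4 ≡ 56
14^8 ≡ 122
14^17 ≡ 136
14^34 ≡ 1
The smallest such exponent is 34, so the order of 14 is 34.

34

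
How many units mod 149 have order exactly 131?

0

φ(149) = 149 − 1 = 148 = 2^2 · 37.
Since (Z/149Z)^× is cyclic of order 148, the number of elements of order d is φ(d) when d | 148 and 0 otherwise.
131 does not divide 148, so no element of (Z/149Z)^× has order 131.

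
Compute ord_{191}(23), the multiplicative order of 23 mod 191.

95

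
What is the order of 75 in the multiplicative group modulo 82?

Since 75 ∈ (Z/82Z)^×, its order divides φ(82) = φ(2)·φ(41) = 1·40 = 40 = 2^3 · 5.
Divisors of 40: 1, 2, 4, 5, 8, 10, 20, 40.
Compute 75^d (mod 82) for the divisors d until we hit 1:
75^1 ≡ 75
75^2 ≡ 49
75^4 ≡ 23
75^5 ≡ 3
75^8 ≡ 37
75^10 ≡ 9
75^20 ≡ 81
75^40 ≡ 1
Therefore the multiplicative order of 75 modulo 82 is 40.

40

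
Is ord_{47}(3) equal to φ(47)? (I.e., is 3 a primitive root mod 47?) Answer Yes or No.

φ(47) = 47 − 1 = 46 = 2 · 23.
Test 3^(46/q) mod 47 for each prime factor q of 46:
3^23 ≡ 1 (mod 47)  [q = 2: ≡ 1 ✗]
3^2 ≡ 9 (mod 47)  [q = 23: ≢ 1 ✓]
Since 3^23 ≡ 1, the order of 3 divides 23 < 46, so 3 is not a primitive root.

No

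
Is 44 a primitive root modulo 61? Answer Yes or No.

Yes

φ(61) = 61 − 1 = 60 = 2^2 · 3 · 5.
An element g generates (Z/61Z)^× iff g^(60/q) ≢ 1 (mod 61) for each prime q ∈ {2, 3, 5}.
44^30 ≡ 60 (mod 61)  [q = 2: ≢ 1 ✓]
44^20 ≡ 13 (mod 61)  [q = 3: ≢ 1 ✓]
44^12 ≡ 20 (mod 61)  [q = 5: ≢ 1 ✓]
All checks pass, so 44 has order 60 and is a primitive root modulo 61.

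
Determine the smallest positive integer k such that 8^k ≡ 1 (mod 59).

58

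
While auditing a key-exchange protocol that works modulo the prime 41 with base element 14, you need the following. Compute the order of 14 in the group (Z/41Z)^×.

8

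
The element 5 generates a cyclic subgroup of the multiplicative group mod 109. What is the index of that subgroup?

The order of 5 must divide φ(109) = 109 − 1 = 108 = 2^2 · 3^3.
Divisors of 108: 1, 2, 3, 4, 6, 9, 12, 18, 27, 36, 54, 108.
Evaluate successive powers at the divisors of 108:
5^1 ≡ 5
5^2 ≡ 25
5^3 ≡ 16
5^4 ≡ 80
5^6 ≡ 38
5^9 ≡ 63
5^12 ≡ 27
5^18 ≡ 45
5^27 ≡ 1
So ord_109(5) = 27, hence |⟨5⟩| = 27.
Index = |(Z/109Z)^×| / |⟨5⟩| = 108 / 27 = 4.

4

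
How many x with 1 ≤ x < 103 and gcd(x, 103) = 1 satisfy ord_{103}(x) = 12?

0

φ(103) = 103 − 1 = 102 = 2 · 3 · 17.
Since (Z/103Z)^× is cyclic of order 102, the number of elements of order d is φ(d) when d | 102 and 0 otherwise.
12 does not divide 102, so no element of (Z/103Z)^× has order 12.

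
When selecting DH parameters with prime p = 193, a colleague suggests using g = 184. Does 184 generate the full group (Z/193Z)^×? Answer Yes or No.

No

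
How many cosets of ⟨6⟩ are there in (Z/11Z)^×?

The order of 6 must divide φ(11) = 11 − 1 = 10 = 2 · 5.
Divisors of 10: 1, 2, 5, 10.
Evaluate successive powers at the divisors of 10:
6^1 ≡ 6
6^2 ≡ 3
6^5 ≡ 10
6^10 ≡ 1
The order of 6 is 10, so the subgroup it generates has 10 elements.
Index = |(Z/11Z)^×| / |⟨6⟩| = 10 / 10 = 1.

1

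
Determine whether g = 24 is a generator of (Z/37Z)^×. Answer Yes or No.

φ(37) = 37 − 1 = 36 = 2^2 · 3^2.
It suffices to check that the order of 24 is not a proper divisor of 36: compute 24^(36/q) for q ∈ {2, 3}.
24^18 ≡ 36 (mod 37)  [q = 2: ≢ 1 ✓]
24^12 ≡ 10 (mod 37)  [q = 3: ≢ 1 ✓]
None equal 1, so ord_37(24) = 36: 24 is a primitive root.

Yes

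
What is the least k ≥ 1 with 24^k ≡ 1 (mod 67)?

By Lagrange's theorem, ord_67(24) divides φ(67) = 67 − 1 = 66 = 2 · 3 · 11.
Divisors of 66: 1, 2, 3, 6, 11, 22, 33, 66.
Test each divisor d:
24^1 ≡ 24 (mod 67)
24^2 ≡ 40 (mod 67)
24^3 ≡ 22 (mod 67)
24^6 ≡ 15 (mod 67)
24^11 ≡ 1 (mod 67) ✓
Hence ord(24) = 11.

11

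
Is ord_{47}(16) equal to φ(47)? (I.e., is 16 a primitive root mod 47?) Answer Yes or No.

φ(47) = 47 − 1 = 46 = 2 · 23.
16 is a primitive root mod 47 iff 16^(φ(47)/q) ≢ 1 for every prime q | φ(47), i.e. q ∈ {2, 23}.
16^23 ≡ 1 (mod 47)  [q = 2: ≡ 1 ✗]
16^2 ≡ 21 (mod 47)  [q = 23: ≢ 1 ✓]
Since 16^23 ≡ 1, the order of 16 divides 23 < 46, so 16 is not a primitive root.

No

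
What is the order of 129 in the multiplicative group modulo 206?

51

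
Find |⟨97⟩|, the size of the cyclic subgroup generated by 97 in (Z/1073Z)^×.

84

Since 97 ∈ (Z/1073Z)^×, its order divides φ(1073) = φ(29·37) = (29−1)·(37−1) = 28·36 = 1008 = 2^4 · 3^2 · 7.
Divisors of 1008: 1, 2, 3, 4, 6, 7, 8, 9, 12, 14, 16, 18, 21, 24, 28, 36, 42, 48, 56, 63, 72, 84, 112, 126, 144, 168, 252, 336, 504, 1008.
Compute 97^d (mod 1073) for the divisors d until we hit 1:
97^1 ≡ 97 (mod 1073)
97^2 ≡ 825 (mod 1073)
97^3 ≡ 623 (mod 1073)
97^4 ≡ 343 (mod 1073)
97^6 ≡ 776 (mod 1073)
97^7 ≡ 162 (mod 1073)
97^8 ≡ 692 (mod 1073)
97^9 ≡ 598 (mod 1073)
97^12 ≡ 223 (mod 1073)
97^14 ≡ 492 (mod 1073)
97^16 ≡ 306 (mod 1073)
97^18 ≡ 295 (mod 1073)
97^21 ≡ 302 (mod 1073)
97^24 ≡ 371 (mod 1073)
97^28 ≡ 639 (mod 1073)
97^36 ≡ 112 (mod 1073)
97^42 ≡ 1072 (mod 1073)
97^48 ≡ 297 (mod 1073)
97^56 ≡ 581 (mod 1073)
97^63 ≡ 771 (mod 1073)
97^72 ≡ 741 (mod 1073)
97^84 ≡ 1 (mod 1073) ✓
So ord_1073(97) = 84.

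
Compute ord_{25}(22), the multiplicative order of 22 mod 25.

20

ord(22) | φ(25) = φ(5^2) = 5·(5−1) = 20 = 2^2 · 5.
Divisors of 20: 1, 2, 4, 5, 10, 20.
Check 22^d mod 25 for each divisor in increasing order:
22^1 ≡ 22 (mod 25)
22^2 ≡ 9 (mod 25)
22^4 ≡ 6 (mod 25)
22^5 ≡ 7 (mod 25)
22^10 ≡ 24 (mod 25)
22^20 ≡ 1 (mod 25) ✓
The smallest such exponent is 20, so the order of 22 is 20.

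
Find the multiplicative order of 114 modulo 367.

61

ord(114) | φ(367) = 367 − 1 = 366 = 2 · 3 · 61.
Divisors of 366: 1, 2, 3, 6, 61, 122, 183, 366.
Check 114^d mod 367 for each divisor in increasing order:
114^1 ≡ 114 (mod 367)
114^2 ≡ 151 (mod 367)
114^3 ≡ 332 (mod 367)
114^6 ≡ 124 (mod 367)
114^61 ≡ 1 (mod 367) ✓
Hence ord(114) = 61.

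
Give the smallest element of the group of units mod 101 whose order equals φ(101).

φ(101) = 101 − 1 = 100 = 2^2 · 5^2.
Test candidates g = 2, 3, … against the prime factors q ∈ {2, 5} of φ(101): g is a generator iff g^(100/q) ≢ 1 for every such q.
g = 2: 2^50 ≡ 100; 2^20 ≡ 95 — none is 1, so 2 is a primitive root.
So 2 is the smallest generator of (Z/101Z)^×.

2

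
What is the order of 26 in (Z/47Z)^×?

The order of 26 must divide φ(47) = 47 − 1 = 46 = 2 · 23.
Divisors of 46: 1, 2, 23, 46.
Check 26^d mod 47 for each divisor in increasing order:
26^1 ≡ 26 (mod 47)
26^2 ≡ 18 (mod 47)
26^23 ≡ 46 (mod 47)
26^46 ≡ 1 (mod 47) ✓
Hence ord(26) = 46.

46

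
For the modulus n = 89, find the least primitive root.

3

φ(89) = 89 − 1 = 88 = 2^3 · 11.
Test candidates g = 2, 3, … against the prime factors q ∈ {2, 11} of φ(89): g is a generator iff g^(88/q) ≢ 1 for every such q.
g = 2: 2^44 ≡ 1 — hits 1, so not a primitive root.
g = 3: 3^44 ≡ 88; 3^8 ≡ 64 — none is 1, so 3 is a primitive root.
So 3 is the smallest generator of (Z/89Z)^×.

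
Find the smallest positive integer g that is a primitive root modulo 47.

φ(47) = 47 − 1 = 46 = 2 · 23.
Test candidates g = 2, 3, … against the prime factors q ∈ {2, 23} of φ(47): g is a generator iff g^(46/q) ≢ 1 for every such q.
g = 2: 2^23 ≡ 1 — hits 1, so not a primitive root.
g = 3: 3^23 ≡ 1 — hits 1, so not a primitive root.
g = 4: 4^23 ≡ 1 — hits 1, so not a primitive root.
g = 5: 5^23 ≡ 46; 5^2 ≡ 25 — none is 1, so 5 is a primitive root.
Hence the least primitive root of 47 is 5.

5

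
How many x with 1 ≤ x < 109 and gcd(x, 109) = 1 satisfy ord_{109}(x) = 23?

0

φ(109) = 109 − 1 = 108 = 2^2 · 3^3.
(Z/109Z)^× is cyclic (|G| = 108); a cyclic group of order m has exactly φ(d) elements of each order d | m, and none otherwise.
Since 23 ∤ 108, the count is 0.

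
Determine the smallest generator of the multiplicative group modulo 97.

5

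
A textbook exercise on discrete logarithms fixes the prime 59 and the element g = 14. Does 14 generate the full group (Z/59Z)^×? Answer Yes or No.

Yes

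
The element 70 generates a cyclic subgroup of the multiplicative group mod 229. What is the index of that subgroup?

2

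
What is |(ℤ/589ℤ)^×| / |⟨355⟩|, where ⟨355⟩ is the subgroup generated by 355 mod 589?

6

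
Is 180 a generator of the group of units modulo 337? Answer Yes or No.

No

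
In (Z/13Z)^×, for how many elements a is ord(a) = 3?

2

φ(13) = 13 − 1 = 12 = 2^2 · 3.
Since (Z/13Z)^× is cyclic of order 12, the number of elements of order d is φ(d) when d | 12 and 0 otherwise.
3 | 12, and φ(3) = 3 − 1 = 2.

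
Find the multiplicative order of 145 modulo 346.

172

ord(145) | φ(346) = φ(2)·φ(173) = 1·172 = 172 = 2^2 · 43.
Divisors of 172: 1, 2, 4, 43, 86, 172.
Compute 145^d (mod 346) for the divisors d until we hit 1:
145^1 ≡ 145 (mod 346)
145^2 ≡ 265 (mod 346)
145^4 ≡ 333 (mod 346)
145^43 ≡ 93 (mod 346)
145^86 ≡ 345 (mod 346)
145^172 ≡ 1 (mod 346) ✓
The smallest such exponent is 172, so the order of 145 is 172.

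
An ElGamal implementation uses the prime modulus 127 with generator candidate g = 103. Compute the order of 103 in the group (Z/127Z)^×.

Since 103 ∈ (Z/127Z)^×, its order divides φ(127) = 127 − 1 = 126 = 2 · 3^2 · 7.
Divisors of 126: 1, 2, 3, 6, 7, 9, 14, 18, 21, 42, 63, 126.
Test each divisor d:
103^1 ≡ 103 (mod 127)
103^2 ≡ 68 (mod 127)
103^3 ≡ 19 (mod 127)
103^6 ≡ 107 (mod 127)
103^7 ≡ 99 (mod 127)
103^9 ≡ 1 (mod 127) ✓
Therefore the multiplicative order of 103 modulo 127 is 9.

9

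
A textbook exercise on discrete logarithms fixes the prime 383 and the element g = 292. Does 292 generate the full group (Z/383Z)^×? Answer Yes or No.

No

φ(383) = 383 − 1 = 382 = 2 · 191.
292 is a primitive root mod 383 iff 292^(φ(383)/q) ≢ 1 for every prime q | φ(383), i.e. q ∈ {2, 191}.
292^191 ≡ 1 (mod 383)  [q = 2: ≡ 1 ✗]
292^2 ≡ 238 (mod 383)  [q = 191: ≢ 1 ✓]
Since 292^191 ≡ 1, the order of 292 divides 191 < 382, so 292 is not a primitive root.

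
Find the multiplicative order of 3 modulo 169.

The order of 3 must divide φ(169) = φ(13^2) = 13·(13−1) = 156 = 2^2 · 3 · 13.
Divisors of 156: 1, 2, 3, 4, 6, 12, 13, 26, 39, 52, 78, 156.
Compute 3^d (mod 169) for the divisors d until we hit 1:
3^1 ≡ 3 (mod 169)
3^2 ≡ 9 (mod 169)
3^3 ≡ 27 (mod 169)
3^4 ≡ 81 (mod 169)
3^6 ≡ 53 (mod 169)
3^12 ≡ 105 (mod 169)
3^13 ≡ 146 (mod 169)
3^26 ≡ 22 (mod 169)
3^39 ≡ 1 (mod 169) ✓
The smallest such exponent is 39, so the order of 3 is 39.

39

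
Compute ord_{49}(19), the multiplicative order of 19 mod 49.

6

Since 19 ∈ (Z/49Z)^×, its order divides φ(49) = φ(7^2) = 7·(7−1) = 42 = 2 · 3 · 7.
Divisors of 42: 1, 2, 3, 6, 7, 14, 21, 42.
Evaluate successive powers at the divisors of 42:
19^1 ≡ 19
19^2 ≡ 18
19^3 ≡ 48
19^6 ≡ 1
So ord_49(19) = 6.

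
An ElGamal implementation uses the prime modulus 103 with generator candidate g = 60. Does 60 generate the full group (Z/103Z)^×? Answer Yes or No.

φ(103) = 103 − 1 = 102 = 2 · 3 · 17.
An element g generates (Z/103Z)^× iff g^(102/q) ≢ 1 (mod 103) for each prime q ∈ {2, 3, 17}.
60^51 ≡ 1 (mod 103)  [q = 2: ≡ 1 ✗]
60^34 ≡ 46 (mod 103)  [q = 3: ≢ 1 ✓]
60^6 ≡ 81 (mod 103)  [q = 17: ≢ 1 ✓]
60^51 ≡ 1 shows ord(60) | 51, strictly less than φ(103); not a primitive root.

No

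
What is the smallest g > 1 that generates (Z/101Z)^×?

φ(101) = 101 − 1 = 100 = 2^2 · 5^2.
g is a primitive root iff g^(100/q) ≢ 1 (mod 101) for each prime q ∈ {2, 5}.
g = 2: 2^50 ≡ 100; 2^20 ≡ 95 — none is 1, so 2 is a primitive root.
So 2 is the smallest generator of (Z/101Z)^×.

2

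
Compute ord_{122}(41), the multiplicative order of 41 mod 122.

The order of 41 must divide φ(122) = φ(2)·φ(61) = 1·60 = 60 = 2^2 · 3 · 5.
Divisors of 60: 1, 2, 3, 4, 5, 6, 10, 12, 15, 20, 30, 60.
Check 41^d mod 122 for each divisor in increasing order:
41^1 ≡ 41
41^2 ≡ 95
41^3 ≡ 113
41^4 ≡ 119
41^5 ≡ 121
41^6 ≡ 81
41^10 ≡ 1
The smallest such exponent is 10, so the order of 41 is 10.

10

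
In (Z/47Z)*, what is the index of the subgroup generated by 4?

2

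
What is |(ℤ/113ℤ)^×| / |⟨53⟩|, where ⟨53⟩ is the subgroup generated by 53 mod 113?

4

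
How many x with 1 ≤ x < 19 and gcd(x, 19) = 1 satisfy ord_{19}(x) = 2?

φ(19) = 19 − 1 = 18 = 2 · 3^2.
(Z/19Z)^× is cyclic (|G| = 18); a cyclic group of order m has exactly φ(d) elements of each order d | m, and none otherwise.
2 | 18, and φ(2) = 2 − 1 = 1.

1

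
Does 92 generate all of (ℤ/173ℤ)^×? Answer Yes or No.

No

φ(173) = 173 − 1 = 172 = 2^2 · 43.
It suffices to check that the order of 92 is not a proper divisor of 172: compute 92^(172/q) for q ∈ {2, 43}.
92^86 ≡ 1 (mod 173)  [q = 2: ≡ 1 ✗]
92^4 ≡ 169 (mod 173)  [q = 43: ≢ 1 ✓]
The check at q = 2 fails, so 92 generates a proper subgroup.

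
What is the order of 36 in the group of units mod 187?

The order of 36 must divide φ(187) = φ(11·17) = (11−1)·(17−1) = 10·16 = 160 = 2^5 · 5.
Divisors of 160: 1, 2, 4, 5, 8, 10, 16, 20, 32, 40, 80, 160.
Compute 36^d (mod 187) for the divisors d until we hit 1:
36^1 ≡ 36
36^2 ≡ 174
36^4 ≡ 169
36^5 ≡ 100
36^8 ≡ 137
36^10 ≡ 89
36^16 ≡ 69
36^20 ≡ 67
36^32 ≡ 86
36^40 ≡ 1
Therefore the multiplicative order of 36 modulo 187 is 40.

40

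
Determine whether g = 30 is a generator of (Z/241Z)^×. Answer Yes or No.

No

φ(241) = 241 − 1 = 240 = 2^4 · 3 · 5.
Test 30^(240/q) mod 241 for each prime factor q of 240:
30^120 ≡ 1 (mod 241)  [q = 2: ≡ 1 ✗]
30^80 ≡ 1 (mod 241)  [q = 3: ≡ 1 ✗]
30^48 ≡ 1 (mod 241)  [q = 5: ≡ 1 ✗]
The check at q = 2 fails, so 30 generates a proper subgroup.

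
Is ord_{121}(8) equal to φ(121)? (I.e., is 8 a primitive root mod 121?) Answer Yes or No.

φ(121) = φ(11^2) = 11·(11−1) = 110 = 2 · 5 · 11.
Test 8^(110/q) mod 121 for each prime factor q of 110:
8^55 ≡ 120 (mod 121)  [q = 2: ≢ 1 ✓]
8^22 ≡ 9 (mod 121)  [q = 5: ≢ 1 ✓]
8^10 ≡ 45 (mod 121)  [q = 11: ≢ 1 ✓]
Every test exponent gives a nontrivial residue, hence 8 generates the full group.

Yes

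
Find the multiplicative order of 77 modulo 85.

8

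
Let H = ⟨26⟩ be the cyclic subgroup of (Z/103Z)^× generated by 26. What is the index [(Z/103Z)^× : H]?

By Lagrange's theorem, ord_103(26) divides φ(103) = 103 − 1 = 102 = 2 · 3 · 17.
Divisors of 102: 1, 2, 3, 6, 17, 34, 51, 102.
Test each divisor d:
26^1 ≡ 26 (mod 103)
26^2 ≡ 58 (mod 103)
26^3 ≡ 66 (mod 103)
26^6 ≡ 30 (mod 103)
26^17 ≡ 56 (mod 103)
26^34 ≡ 46 (mod 103)
26^51 ≡ 1 (mod 103) ✓
The order of 26 is 51, so the subgroup it generates has 51 elements.
The index is φ(103) / ord(26) = 102 / 51 = 2.

2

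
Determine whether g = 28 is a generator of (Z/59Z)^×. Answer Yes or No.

No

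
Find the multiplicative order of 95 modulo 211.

105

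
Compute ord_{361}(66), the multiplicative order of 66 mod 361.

171

Since 66 ∈ (Z/361Z)^×, its order divides φ(361) = φ(19^2) = 19·(19−1) = 342 = 2 · 3^2 · 19.
Divisors of 342: 1, 2, 3, 6, 9, 18, 19, 38, 57, 114, 171, 342.
Compute 66^d (mod 361) for the divisors d until we hit 1:
66^1 ≡ 66
66^2 ≡ 24
66^3 ≡ 140
66^6 ≡ 106
66^9 ≡ 39
66^18 ≡ 77
66^19 ≡ 28
66^38 ≡ 62
66^57 ≡ 292
66^114 ≡ 68
66^171 ≡ 1
The smallest such exponent is 171, so the order of 66 is 171.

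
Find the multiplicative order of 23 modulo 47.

ord(23) | φ(47) = 47 − 1 = 46 = 2 · 23.
Divisors of 46: 1, 2, 23, 46.
Compute 23^d (mod 47) for the divisors d until we hit 1:
23^1 ≡ 23
23^2 ≡ 12
23^23 ≡ 46
23^46 ≡ 1
The smallest such exponent is 46, so the order of 23 is 46.

46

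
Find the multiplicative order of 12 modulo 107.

53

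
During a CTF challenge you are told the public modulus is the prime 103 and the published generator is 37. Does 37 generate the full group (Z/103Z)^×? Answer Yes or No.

φ(103) = 103 − 1 = 102 = 2 · 3 · 17.
Test 37^(102/q) mod 103 for each prime factor q of 102:
37^51 ≡ 102 (mod 103)  [q = 2: ≢ 1 ✓]
37^34 ≡ 1 (mod 103)  [q = 3: ≡ 1 ✗]
37^6 ≡ 14 (mod 103)  [q = 17: ≢ 1 ✓]
37^34 ≡ 1 shows ord(37) | 34, strictly less than φ(103); not a primitive root.

No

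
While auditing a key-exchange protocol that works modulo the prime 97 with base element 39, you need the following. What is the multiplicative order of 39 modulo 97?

96

ord(39) | φ(97) = 97 − 1 = 96 = 2^5 · 3.
Divisors of 96: 1, 2, 3, 4, 6, 8, 12, 16, 24, 32, 48, 96.
Check 39^d mod 97 for each divisor in increasing order:
39^1 ≡ 39
39^2 ≡ 66
39^3 ≡ 52
39^4 ≡ 88
39^6 ≡ 85
39^8 ≡ 81
39^12 ≡ 47
39^16 ≡ 62
39^24 ≡ 75
39^32 ≡ 61
39^48 ≡ 96
39^96 ≡ 1
So ord_97(39) = 96.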